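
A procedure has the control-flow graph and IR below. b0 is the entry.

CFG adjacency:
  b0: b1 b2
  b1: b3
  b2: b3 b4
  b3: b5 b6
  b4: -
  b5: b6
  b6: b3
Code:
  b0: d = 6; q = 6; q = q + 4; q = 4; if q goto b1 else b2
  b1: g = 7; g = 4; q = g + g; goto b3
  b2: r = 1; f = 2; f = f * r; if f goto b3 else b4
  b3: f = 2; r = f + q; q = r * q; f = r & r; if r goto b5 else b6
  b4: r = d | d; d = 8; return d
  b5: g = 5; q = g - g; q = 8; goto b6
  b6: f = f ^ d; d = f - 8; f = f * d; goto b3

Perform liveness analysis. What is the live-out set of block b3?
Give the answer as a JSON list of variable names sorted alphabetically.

Answer: ["d", "f", "q"]

Working:
Block summaries:
  b0: def={d,q} ue=∅
  b1: def={g,q} ue=∅
  b2: def={f,r} ue=∅
  b3: def={f,q,r} ue={q}
  b4: def={d,r} ue={d}
  b5: def={g,q} ue=∅
  b6: def={d,f} ue={d,f}

Live sets:
  b0 li=∅ lo={d,q}
  b1 li={d} lo={d,q}
  b2 li={d,q} lo={d,q}
  b3 li={d,q} lo={d,f,q}
  b4 li={d} lo=∅
  b5 li={d,f} lo={d,f,q}
  b6 li={d,f,q} lo={d,q}

live-out(b3) = ["d", "f", "q"]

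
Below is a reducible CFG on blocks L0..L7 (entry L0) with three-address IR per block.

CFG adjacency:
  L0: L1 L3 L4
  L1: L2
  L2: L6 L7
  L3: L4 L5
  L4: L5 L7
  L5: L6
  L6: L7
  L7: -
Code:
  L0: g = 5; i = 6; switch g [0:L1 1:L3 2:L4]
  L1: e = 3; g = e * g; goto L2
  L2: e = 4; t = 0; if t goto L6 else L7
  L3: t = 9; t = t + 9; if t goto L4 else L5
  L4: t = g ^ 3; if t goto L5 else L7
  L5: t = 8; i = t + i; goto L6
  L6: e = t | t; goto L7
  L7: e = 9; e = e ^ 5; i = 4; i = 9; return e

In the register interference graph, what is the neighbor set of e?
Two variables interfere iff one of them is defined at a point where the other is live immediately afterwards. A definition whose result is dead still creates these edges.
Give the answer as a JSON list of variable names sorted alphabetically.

Per-block:
  L0: def={g,i} ue=∅
  L1: def={e,g} ue={g}
  L2: def={e,t} ue=∅
  L3: def={t} ue=∅
  L4: def={t} ue={g}
  L5: def={i,t} ue={i}
  L6: def={e} ue={t}
  L7: def={e,i} ue=∅

Liveness:
  live L0: ∅→{g,i}
  live L1: {g}→∅
  live L2: ∅→{t}
  live L3: {g,i}→{g,i}
  live L4: {g,i}→{i}
  live L5: {i}→{t}
  live L6: {t}→∅
  live L7: ∅→∅

Conflict graph:
  e — {g,i}
  g — {e,i,t}
  i — {e,g,t}
  t — {g,i}

N(e) = ["g", "i"]

Answer: ["g", "i"]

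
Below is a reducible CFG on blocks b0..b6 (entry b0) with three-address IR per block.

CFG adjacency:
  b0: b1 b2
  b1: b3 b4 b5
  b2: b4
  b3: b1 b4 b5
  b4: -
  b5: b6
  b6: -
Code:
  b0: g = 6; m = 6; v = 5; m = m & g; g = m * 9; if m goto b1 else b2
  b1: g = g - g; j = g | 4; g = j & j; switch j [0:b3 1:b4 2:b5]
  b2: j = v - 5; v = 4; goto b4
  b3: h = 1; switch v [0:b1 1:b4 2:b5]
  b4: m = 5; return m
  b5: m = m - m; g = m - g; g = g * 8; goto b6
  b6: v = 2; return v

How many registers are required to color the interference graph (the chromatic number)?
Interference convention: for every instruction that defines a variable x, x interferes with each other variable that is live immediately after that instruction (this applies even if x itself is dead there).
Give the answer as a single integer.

def/use:
  b0: def={g,m,v} ue=∅
  b1: def={g,j} ue={g}
  b2: def={j,v} ue={v}
  b3: def={h} ue={v}
  b4: def={m} ue=∅
  b5: def={g,m} ue={g,m}
  b6: def={v} ue=∅

Live sets:
  live b0: ∅→{g,m,v}
  live b1: {g,m,v}→{g,m,v}
  live b2: {v}→∅
  live b3: {g,m,v}→{g,m,v}
  live b4: ∅→∅
  live b5: {g,m}→∅
  live b6: ∅→∅

Interference:
  g↔{h,j,m,v}
  h↔{g,m,v}
  j↔{g,m,v}
  m↔{g,h,j,v}
  v↔{g,h,j,m}

Chromatic number:
  clique {g,h,m,v} ⇒ need ≥ 4
  assign g→r0 h→r3 j→r3 m→r1 v→r2 — no edge inside a register ⇒ χ ≤ 4
  χ = 4

Answer: 4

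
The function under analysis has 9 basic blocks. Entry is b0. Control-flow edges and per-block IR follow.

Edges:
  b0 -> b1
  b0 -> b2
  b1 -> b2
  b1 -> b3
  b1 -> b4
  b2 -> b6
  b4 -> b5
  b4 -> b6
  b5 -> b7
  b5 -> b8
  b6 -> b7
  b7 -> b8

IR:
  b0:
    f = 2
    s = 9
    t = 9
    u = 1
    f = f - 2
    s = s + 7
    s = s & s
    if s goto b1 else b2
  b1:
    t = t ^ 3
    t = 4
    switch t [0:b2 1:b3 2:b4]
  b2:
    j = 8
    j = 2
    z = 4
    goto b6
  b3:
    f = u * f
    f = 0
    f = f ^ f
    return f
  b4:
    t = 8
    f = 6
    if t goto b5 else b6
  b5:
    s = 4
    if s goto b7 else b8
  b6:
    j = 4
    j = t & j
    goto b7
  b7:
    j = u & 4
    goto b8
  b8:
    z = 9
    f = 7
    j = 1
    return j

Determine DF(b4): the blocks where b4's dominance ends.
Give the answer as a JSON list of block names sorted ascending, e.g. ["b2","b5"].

idom tree: b1←b0 b2←b0 b3←b1 b4←b1 b5←b4 b6←b0 b7←b0 b8←b0
Dom∩ at merges:
  b2: preds {b0,b1}: {b0} ∩ {b0,b1} = {b0}; idom=b0
  b6: preds {b2,b4}: {b0,b2} ∩ {b0,b1,b4} = {b0}; idom=b0
  b7: preds {b5,b6}: {b0,b1,b4,b5} ∩ {b0,b6} = {b0}; idom=b0
  b8: preds {b5,b7}: {b0,b1,b4,b5} ∩ {b0,b7} = {b0}; idom=b0

DF derivation:
  b2←b0: walk · to b0
  b2←b1: walk b1 to b0
  b6←b2: walk b2 to b0
  b6←b4: walk b4→b1 to b0
  b7←b5: walk b5→b4→b1 to b0
  b7←b6: walk b6 to b0
  b8←b5: walk b5→b4→b1 to b0
  b8←b7: walk b7 to b0
  b0 → ∅
  b1 → {b2,b6,b7,b8}
  b2 → {b6}
  b3 → ∅
  b4 → {b6,b7,b8}
  b5 → {b7,b8}
  b6 → {b7}
  b7 → {b8}
  b8 → ∅

DF(b4) = ["b6", "b7", "b8"]

Answer: ["b6", "b7", "b8"]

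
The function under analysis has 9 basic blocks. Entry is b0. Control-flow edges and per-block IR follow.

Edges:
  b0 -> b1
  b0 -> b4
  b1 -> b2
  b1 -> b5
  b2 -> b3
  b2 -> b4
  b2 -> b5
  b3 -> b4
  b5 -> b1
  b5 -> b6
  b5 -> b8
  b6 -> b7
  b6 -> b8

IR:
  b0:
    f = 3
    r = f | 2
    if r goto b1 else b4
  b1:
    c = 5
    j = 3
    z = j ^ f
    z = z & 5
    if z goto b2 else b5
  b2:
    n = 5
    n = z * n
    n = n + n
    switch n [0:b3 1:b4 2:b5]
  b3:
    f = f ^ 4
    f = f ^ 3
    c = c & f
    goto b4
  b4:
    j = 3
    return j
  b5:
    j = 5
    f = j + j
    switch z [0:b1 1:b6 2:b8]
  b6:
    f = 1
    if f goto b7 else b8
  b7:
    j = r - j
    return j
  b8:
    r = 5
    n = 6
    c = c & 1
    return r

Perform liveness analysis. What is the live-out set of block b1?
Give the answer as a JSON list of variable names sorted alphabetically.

Block summaries:
  b0 def {f,r} use ∅
  b1 def {c,j,z} use {f}
  b2 def {n} use {z}
  b3 def {c,f} use {c,f}
  b4 def {j} use ∅
  b5 def {f,j} use {z}
  b6 def {f} use ∅
  b7 def {j} use {j,r}
  b8 def {c,n,r} use {c}

Liveness:
  live b0: ∅→{f,r}
  live b1: {f,r}→{c,f,r,z}
  live b2: {c,f,r,z}→{c,f,r,z}
  live b3: {c,f}→∅
  live b4: ∅→∅
  live b5: {c,r,z}→{c,f,j,r}
  live b6: {c,j,r}→{c,j,r}
  live b7: {j,r}→∅
  live b8: {c}→∅

live-out(b1) = ["c", "f", "r", "z"]

Answer: ["c", "f", "r", "z"]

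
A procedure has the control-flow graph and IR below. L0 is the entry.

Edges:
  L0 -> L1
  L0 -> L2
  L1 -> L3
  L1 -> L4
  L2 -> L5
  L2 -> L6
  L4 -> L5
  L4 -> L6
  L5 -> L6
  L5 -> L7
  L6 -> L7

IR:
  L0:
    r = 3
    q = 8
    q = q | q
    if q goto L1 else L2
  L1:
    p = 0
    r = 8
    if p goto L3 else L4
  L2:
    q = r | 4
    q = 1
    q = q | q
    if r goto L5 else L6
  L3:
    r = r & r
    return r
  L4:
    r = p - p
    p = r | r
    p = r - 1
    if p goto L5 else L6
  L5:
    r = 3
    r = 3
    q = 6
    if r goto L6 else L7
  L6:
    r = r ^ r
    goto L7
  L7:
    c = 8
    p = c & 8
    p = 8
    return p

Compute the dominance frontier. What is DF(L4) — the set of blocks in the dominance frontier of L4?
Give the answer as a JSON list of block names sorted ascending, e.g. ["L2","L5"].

Answer: ["L5", "L6"]

Analysis:
idom tree: L1←L0 L2←L0 L3←L1 L4←L1 L5←L0 L6←L0 L7←L0
Dom∩ at merges:
  L5: preds {L2,L4}: {L0,L2} ∩ {L0,L1,L4} = {L0}; idom=L0
  L6: preds {L2,L4,L5}: {L0,L2} ∩ {L0,L1,L4} ∩ {L0,L5} = {L0}; idom=L0
  L7: preds {L5,L6}: {L0,L5} ∩ {L0,L6} = {L0}; idom=L0

Frontier:
  L5←L2: walk L2 to L0
  L5←L4: walk L4→L1 to L0
  L6←L2: walk L2 to L0
  L6←L4: walk L4→L1 to L0
  L6←L5: walk L5 to L0
  L7←L5: walk L5 to L0
  L7←L6: walk L6 to L0
  L0 → ∅
  L1 → {L5,L6}
  L2 → {L5,L6}
  L3 → ∅
  L4 → {L5,L6}
  L5 → {L6,L7}
  L6 → {L7}
  L7 → ∅

DF(L4) = ["L5", "L6"]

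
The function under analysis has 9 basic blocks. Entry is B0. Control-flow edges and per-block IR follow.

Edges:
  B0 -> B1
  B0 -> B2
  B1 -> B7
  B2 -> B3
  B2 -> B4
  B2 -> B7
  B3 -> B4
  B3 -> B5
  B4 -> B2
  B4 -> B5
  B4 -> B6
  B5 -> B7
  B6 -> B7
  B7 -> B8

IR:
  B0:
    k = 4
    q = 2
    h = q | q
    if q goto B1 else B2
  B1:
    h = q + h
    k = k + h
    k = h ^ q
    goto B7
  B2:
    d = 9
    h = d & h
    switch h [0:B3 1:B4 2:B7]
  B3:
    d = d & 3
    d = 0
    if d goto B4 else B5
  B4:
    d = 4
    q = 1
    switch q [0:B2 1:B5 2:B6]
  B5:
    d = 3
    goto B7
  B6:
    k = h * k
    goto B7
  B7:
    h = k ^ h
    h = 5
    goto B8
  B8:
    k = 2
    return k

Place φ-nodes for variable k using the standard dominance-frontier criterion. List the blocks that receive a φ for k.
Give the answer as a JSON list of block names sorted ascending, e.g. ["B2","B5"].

idom tree: B1←B0 B2←B0 B3←B2 B4←B2 B5←B2 B6←B4 B7←B0 B8←B7
Join-block Dom:
  B2: preds {B0,B4}: {B0} ∩ {B0,B2,B4} = {B0}; idom=B0
  B4: preds {B2,B3}: {B0,B2} ∩ {B0,B2,B3} = {B0,B2}; idom=B2
  B5: preds {B3,B4}: {B0,B2,B3} ∩ {B0,B2,B4} = {B0,B2}; idom=B2
  B7: preds {B1,B2,B5,B6}: {B0,B1} ∩ {B0,B2} ∩ {B0,B2,B5} ∩ {B0,B2,B4,B6} = {B0}; idom=B0

DF derivation:
  B2←B0: walk · to B0
  B2←B4: walk B4→B2 to B0
  B4←B2: walk · to B2
  B4←B3: walk B3 to B2
  B5←B3: walk B3 to B2
  B5←B4: walk B4 to B2
  B7←B1: walk B1 to B0
  B7←B2: walk B2 to B0
  B7←B5: walk B5→B2 to B0
  B7←B6: walk B6→B4→B2 to B0
  B0: DF=∅
  B1: DF={B7}
  B2: DF={B2,B7}
  B3: DF={B4,B5}
  B4: DF={B2,B5,B7}
  B5: DF={B7}
  B6: DF={B7}
  B7: DF=∅
  B8: DF=∅

φ for k: defs {B0,B1,B6,B8}
  DF⁺ = {B7}

Answer: ["B7"]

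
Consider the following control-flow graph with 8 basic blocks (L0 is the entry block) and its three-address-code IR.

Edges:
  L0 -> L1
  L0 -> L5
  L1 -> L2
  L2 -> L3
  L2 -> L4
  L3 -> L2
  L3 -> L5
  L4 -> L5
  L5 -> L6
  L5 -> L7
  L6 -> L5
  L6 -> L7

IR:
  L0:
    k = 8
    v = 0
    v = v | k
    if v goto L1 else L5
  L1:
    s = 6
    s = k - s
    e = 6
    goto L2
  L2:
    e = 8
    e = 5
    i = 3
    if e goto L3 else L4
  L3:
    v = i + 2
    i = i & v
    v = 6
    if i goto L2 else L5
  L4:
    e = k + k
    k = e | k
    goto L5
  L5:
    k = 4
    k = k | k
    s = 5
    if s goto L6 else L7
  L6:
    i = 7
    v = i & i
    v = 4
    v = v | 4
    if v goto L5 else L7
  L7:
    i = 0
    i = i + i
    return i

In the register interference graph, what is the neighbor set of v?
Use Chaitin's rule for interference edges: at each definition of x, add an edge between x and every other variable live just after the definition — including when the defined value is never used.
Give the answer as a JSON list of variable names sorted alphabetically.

Per-block:
  L0: def={k,v} ue=∅
  L1: def={e,s} ue={k}
  L2: def={e,i} ue=∅
  L3: def={i,v} ue={i}
  L4: def={e,k} ue={k}
  L5: def={k,s} ue=∅
  L6: def={i,v} ue=∅
  L7: def={i} ue=∅

Live sets:
  live L0: ∅→{k}
  live L1: {k}→{k}
  live L2: {k}→{i,k}
  live L3: {i,k}→{k}
  live L4: {k}→∅
  live L5: ∅→∅
  live L6: ∅→∅
  live L7: ∅→∅

Conflict graph:
  e: {i,k}
  i: {e,k,v}
  k: {e,i,s,v}
  s: {k}
  v: {i,k}

N(v) = ["i", "k"]

Answer: ["i", "k"]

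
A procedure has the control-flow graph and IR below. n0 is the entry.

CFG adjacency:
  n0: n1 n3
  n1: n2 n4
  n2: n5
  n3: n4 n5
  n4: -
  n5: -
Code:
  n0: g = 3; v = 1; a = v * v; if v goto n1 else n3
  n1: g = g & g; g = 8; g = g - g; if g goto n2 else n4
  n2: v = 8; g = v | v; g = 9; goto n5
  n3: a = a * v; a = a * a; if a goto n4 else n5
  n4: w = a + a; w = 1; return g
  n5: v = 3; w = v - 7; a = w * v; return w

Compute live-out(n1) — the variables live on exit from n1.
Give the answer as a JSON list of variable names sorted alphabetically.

def/use:
  n0: {a,g,v} / ∅
  n1: {g} / {g}
  n2: {g,v} / ∅
  n3: {a} / {a,v}
  n4: {w} / {a,g}
  n5: {a,v,w} / ∅

Live sets:
  live n0: ∅→{a,g,v}
  live n1: {a,g}→{a,g}
  live n2: ∅→∅
  live n3: {a,g,v}→{a,g}
  live n4: {a,g}→∅
  live n5: ∅→∅

live-out(n1) = ["a", "g"]

Answer: ["a", "g"]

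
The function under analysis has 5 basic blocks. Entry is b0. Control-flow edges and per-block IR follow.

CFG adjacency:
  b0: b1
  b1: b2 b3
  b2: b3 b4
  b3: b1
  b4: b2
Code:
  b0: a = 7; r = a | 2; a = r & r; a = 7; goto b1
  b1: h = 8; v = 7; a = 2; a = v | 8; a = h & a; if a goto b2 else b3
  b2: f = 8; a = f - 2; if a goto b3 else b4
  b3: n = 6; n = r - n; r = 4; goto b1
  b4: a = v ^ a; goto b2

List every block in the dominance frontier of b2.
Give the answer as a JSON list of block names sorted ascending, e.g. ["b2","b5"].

idom tree: b1←b0 b2←b1 b3←b1 b4←b2
Dom∩ at merges:
  b1: preds {b0,b3}: {b0} ∩ {b0,b1,b3} = {b0}; idom=b0
  b2: preds {b1,b4}: {b0,b1} ∩ {b0,b1,b2,b4} = {b0,b1}; idom=b1
  b3: preds {b1,b2}: {b0,b1} ∩ {b0,b1,b2} = {b0,b1}; idom=b1

DF derivation:
  b1←b0: walk · to b0
  b1←b3: walk b3→b1 to b0
  b2←b1: walk · to b1
  b2←b4: walk b4→b2 to b1
  b3←b1: walk · to b1
  b3←b2: walk b2 to b1
  DF(b0)=∅
  DF(b1)={b1}
  DF(b2)={b2,b3}
  DF(b3)={b1}
  DF(b4)={b2}

DF(b2) = ["b2", "b3"]

Answer: ["b2", "b3"]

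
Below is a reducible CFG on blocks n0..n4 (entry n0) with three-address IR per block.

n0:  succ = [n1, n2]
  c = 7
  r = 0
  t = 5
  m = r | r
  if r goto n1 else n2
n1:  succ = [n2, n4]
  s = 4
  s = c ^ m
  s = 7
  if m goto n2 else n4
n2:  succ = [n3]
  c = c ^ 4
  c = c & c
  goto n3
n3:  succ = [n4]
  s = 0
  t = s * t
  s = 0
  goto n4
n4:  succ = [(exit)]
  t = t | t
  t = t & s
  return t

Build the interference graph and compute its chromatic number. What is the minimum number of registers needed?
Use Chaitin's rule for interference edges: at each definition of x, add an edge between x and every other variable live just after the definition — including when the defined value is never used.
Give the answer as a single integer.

Per-block:
  n0: def={c,m,r,t} ue=∅
  n1: def={s} ue={c,m}
  n2: def={c} ue={c}
  n3: def={s,t} ue={t}
  n4: def={t} ue={s,t}

Live sets:
  n0: in=∅ out={c,m,t}
  n1: in={c,m,t} out={c,s,t}
  n2: in={c,t} out={t}
  n3: in={t} out={s,t}
  n4: in={s,t} out=∅

Interfere edges:
  c: {m,r,s,t}
  m: {c,r,s,t}
  r: {c,m,t}
  s: {c,m,t}
  t: {c,m,r,s}

Chromatic number:
  {c,m,r,t} pairwise interfere (4-clique) ⇒ χ ≥ 4
  assign c→c0 m→c1 r→c3 s→c3 t→c2 — no edge inside a register ⇒ χ ≤ 4
  χ = 4

Answer: 4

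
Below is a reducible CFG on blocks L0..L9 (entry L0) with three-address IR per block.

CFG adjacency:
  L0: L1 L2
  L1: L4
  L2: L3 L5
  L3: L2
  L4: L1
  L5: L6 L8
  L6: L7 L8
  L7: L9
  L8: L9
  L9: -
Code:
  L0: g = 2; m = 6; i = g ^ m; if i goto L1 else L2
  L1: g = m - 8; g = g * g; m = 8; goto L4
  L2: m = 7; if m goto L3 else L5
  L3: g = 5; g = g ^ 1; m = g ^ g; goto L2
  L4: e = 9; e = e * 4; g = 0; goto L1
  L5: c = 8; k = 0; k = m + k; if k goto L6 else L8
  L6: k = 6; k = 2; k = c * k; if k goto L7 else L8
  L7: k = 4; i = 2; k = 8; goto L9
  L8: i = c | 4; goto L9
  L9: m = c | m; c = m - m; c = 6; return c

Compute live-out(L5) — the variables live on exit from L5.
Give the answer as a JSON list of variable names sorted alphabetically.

Answer: ["c", "m"]

Derivation:
def/use:
  L0 def {g,i,m} use ∅
  L1 def {g,m} use {m}
  L2 def {m} use ∅
  L3 def {g,m} use ∅
  L4 def {e,g} use ∅
  L5 def {c,k} use {m}
  L6 def {k} use {c}
  L7 def {i,k} use ∅
  L8 def {i} use {c}
  L9 def {c,m} use {c,m}

Backward fixpoint:
  L0: in=∅ out={m}
  L1: in={m} out={m}
  L2: in=∅ out={m}
  L3: in=∅ out=∅
  L4: in={m} out={m}
  L5: in={m} out={c,m}
  L6: in={c,m} out={c,m}
  L7: in={c,m} out={c,m}
  L8: in={c,m} out={c,m}
  L9: in={c,m} out=∅

live-out(L5) = ["c", "m"]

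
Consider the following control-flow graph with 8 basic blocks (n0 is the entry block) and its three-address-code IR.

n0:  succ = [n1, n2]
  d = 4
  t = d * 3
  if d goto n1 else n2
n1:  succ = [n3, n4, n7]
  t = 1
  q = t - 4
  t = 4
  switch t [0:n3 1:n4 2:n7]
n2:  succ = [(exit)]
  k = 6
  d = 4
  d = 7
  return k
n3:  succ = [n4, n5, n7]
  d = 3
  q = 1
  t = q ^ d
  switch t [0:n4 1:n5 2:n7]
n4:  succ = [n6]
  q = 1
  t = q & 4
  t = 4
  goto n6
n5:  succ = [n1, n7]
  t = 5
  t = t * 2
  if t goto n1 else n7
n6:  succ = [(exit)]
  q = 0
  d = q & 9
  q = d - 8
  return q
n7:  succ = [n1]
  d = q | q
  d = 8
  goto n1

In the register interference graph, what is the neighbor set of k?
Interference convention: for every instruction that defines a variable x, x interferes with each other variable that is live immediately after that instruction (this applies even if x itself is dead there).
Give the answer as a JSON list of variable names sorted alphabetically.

Answer: ["d"]

Analysis:
Block summaries:
  n0 def {d,t} use ∅
  n1 def {q,t} use ∅
  n2 def {d,k} use ∅
  n3 def {d,q,t} use ∅
  n4 def {q,t} use ∅
  n5 def {t} use ∅
  n6 def {d,q} use ∅
  n7 def {d} use {q}

Backward fixpoint:
  live n0: ∅→∅
  live n1: ∅→{q}
  live n2: ∅→∅
  live n3: ∅→{q}
  live n4: ∅→∅
  live n5: {q}→{q}
  live n6: ∅→∅
  live n7: {q}→∅

Interference:
  d↔{k,q,t}
  k↔{d}
  q↔{d,t}
  t↔{d,q}

N(k) = ["d"]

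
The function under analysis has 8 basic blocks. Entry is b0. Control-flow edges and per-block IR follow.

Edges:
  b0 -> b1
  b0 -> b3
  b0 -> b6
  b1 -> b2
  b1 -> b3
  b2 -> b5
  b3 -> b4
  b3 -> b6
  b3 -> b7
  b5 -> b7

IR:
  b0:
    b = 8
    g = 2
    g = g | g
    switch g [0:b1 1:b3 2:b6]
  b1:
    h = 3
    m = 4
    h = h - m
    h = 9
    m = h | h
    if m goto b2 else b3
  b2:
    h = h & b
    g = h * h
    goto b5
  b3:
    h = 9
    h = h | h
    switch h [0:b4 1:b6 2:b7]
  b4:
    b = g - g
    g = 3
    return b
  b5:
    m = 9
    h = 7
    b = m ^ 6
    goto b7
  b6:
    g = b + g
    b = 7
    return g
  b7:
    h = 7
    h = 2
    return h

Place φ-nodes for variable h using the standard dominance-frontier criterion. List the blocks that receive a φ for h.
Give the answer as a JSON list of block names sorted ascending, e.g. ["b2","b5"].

Answer: ["b3", "b6", "b7"]

Working:
idom tree: b1←b0 b2←b1 b3←b0 b4←b3 b5←b2 b6←b0 b7←b0
Dom∩ at merges:
  b3: preds {b0,b1}: {b0} ∩ {b0,b1} = {b0}; idom=b0
  b6: preds {b0,b3}: {b0} ∩ {b0,b3} = {b0}; idom=b0
  b7: preds {b3,b5}: {b0,b3} ∩ {b0,b1,b2,b5} = {b0}; idom=b0

DF walk-up:
  join b3 pred b0: · stop@b0
  join b3 pred b1: b1 stop@b0
  join b6 pred b0: · stop@b0
  join b6 pred b3: b3 stop@b0
  join b7 pred b3: b3 stop@b0
  join b7 pred b5: b5→b2→b1 stop@b0
  b0 → ∅
  b1 → {b3,b7}
  b2 → {b7}
  b3 → {b6,b7}
  b4 → ∅
  b5 → {b7}
  b6 → ∅
  b7 → ∅

φ for h: defs {b1,b2,b3,b5,b7}
  DF⁺ = {b3,b6,b7}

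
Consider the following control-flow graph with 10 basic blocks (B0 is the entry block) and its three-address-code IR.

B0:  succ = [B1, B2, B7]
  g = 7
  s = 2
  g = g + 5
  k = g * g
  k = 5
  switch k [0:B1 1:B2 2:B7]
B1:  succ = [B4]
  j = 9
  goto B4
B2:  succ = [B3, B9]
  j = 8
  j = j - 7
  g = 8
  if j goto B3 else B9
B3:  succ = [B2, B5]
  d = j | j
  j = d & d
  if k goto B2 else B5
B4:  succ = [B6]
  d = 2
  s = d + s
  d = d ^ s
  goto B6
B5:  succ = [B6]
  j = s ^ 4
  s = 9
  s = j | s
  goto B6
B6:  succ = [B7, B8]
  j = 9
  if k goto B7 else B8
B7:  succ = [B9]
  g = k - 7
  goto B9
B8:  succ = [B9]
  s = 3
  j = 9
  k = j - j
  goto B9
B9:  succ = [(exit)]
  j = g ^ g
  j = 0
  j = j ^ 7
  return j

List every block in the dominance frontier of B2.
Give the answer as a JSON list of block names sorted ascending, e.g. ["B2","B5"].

idom tree: B1←B0 B2←B0 B3←B2 B4←B1 B5←B3 B6←B0 B7←B0 B8←B6 B9←B0
Dom∩ at merges:
  B2: preds {B0,B3}: {B0} ∩ {B0,B2,B3} = {B0}; idom=B0
  B6: preds {B4,B5}: {B0,B1,B4} ∩ {B0,B2,B3,B5} = {B0}; idom=B0
  B7: preds {B0,B6}: {B0} ∩ {B0,B6} = {B0}; idom=B0
  B9: preds {B2,B7,B8}: {B0,B2} ∩ {B0,B7} ∩ {B0,B6,B8} = {B0}; idom=B0

DF walk-up:
  B2←B0: walk · to B0
  B2←B3: walk B3→B2 to B0
  B6←B4: walk B4→B1 to B0
  B6←B5: walk B5→B3→B2 to B0
  B7←B0: walk · to B0
  B7←B6: walk B6 to B0
  B9←B2: walk B2 to B0
  B9←B7: walk B7 to B0
  B9←B8: walk B8→B6 to B0
  B0 → ∅
  B1 → {B6}
  B2 → {B2,B6,B9}
  B3 → {B2,B6}
  B4 → {B6}
  B5 → {B6}
  B6 → {B7,B9}
  B7 → {B9}
  B8 → {B9}
  B9 → ∅

DF(B2) = ["B2", "B6", "B9"]

Answer: ["B2", "B6", "B9"]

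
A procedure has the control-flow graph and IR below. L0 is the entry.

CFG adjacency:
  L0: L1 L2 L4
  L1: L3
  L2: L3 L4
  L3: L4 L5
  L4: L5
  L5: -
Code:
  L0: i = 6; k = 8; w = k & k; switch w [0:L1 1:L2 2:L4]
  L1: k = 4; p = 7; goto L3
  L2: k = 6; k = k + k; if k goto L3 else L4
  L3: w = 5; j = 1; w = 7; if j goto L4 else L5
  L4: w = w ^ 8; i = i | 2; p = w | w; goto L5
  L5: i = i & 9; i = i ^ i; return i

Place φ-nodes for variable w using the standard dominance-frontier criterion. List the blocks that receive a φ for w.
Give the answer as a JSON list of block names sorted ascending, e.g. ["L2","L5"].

idom tree: L1←L0 L2←L0 L3←L0 L4←L0 L5←L0
Dom at joins:
  L3: preds {L1,L2}: {L0,L1} ∩ {L0,L2} = {L0}; idom=L0
  L4: preds {L0,L2,L3}: {L0} ∩ {L0,L2} ∩ {L0,L3} = {L0}; idom=L0
  L5: preds {L3,L4}: {L0,L3} ∩ {L0,L4} = {L0}; idom=L0

DF derivation:
  L3←L1: walk L1 to L0
  L3←L2: walk L2 to L0
  L4←L0: walk · to L0
  L4←L2: walk L2 to L0
  L4←L3: walk L3 to L0
  L5←L3: walk L3 to L0
  L5←L4: walk L4 to L0
  L0 → ∅
  L1 → {L3}
  L2 → {L3,L4}
  L3 → {L4,L5}
  L4 → {L5}
  L5 → ∅

φ for w: defs {L0,L3,L4}
  DF⁺ = {L4,L5}

Answer: ["L4", "L5"]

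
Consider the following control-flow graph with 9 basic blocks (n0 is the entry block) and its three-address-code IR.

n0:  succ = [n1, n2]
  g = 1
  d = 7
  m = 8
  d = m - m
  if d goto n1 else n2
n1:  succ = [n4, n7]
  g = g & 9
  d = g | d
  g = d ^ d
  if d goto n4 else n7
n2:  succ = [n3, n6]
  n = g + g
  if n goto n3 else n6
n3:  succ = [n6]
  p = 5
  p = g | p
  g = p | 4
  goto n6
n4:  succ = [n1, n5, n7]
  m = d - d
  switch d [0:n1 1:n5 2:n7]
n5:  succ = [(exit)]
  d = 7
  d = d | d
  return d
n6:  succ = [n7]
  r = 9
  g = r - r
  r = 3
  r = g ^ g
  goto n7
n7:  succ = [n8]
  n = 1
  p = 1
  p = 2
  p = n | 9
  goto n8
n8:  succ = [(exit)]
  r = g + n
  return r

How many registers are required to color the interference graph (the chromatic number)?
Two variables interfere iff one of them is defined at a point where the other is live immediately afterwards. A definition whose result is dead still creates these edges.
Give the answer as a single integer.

Block summaries:
  n0: def={d,g,m} ue=∅
  n1: def={d,g} ue={d,g}
  n2: def={n} ue={g}
  n3: def={g,p} ue={g}
  n4: def={m} ue={d}
  n5: def={d} ue=∅
  n6: def={g,r} ue=∅
  n7: def={n,p} ue=∅
  n8: def={r} ue={g,n}

Live sets:
  live n0: ∅→{d,g}
  live n1: {d,g}→{d,g}
  live n2: {g}→{g}
  live n3: {g}→∅
  live n4: {d,g}→{d,g}
  live n5: ∅→∅
  live n6: ∅→{g}
  live n7: {g}→{g,n}
  live n8: {g,n}→∅

Interference:
  d↔{g,m}
  g↔{d,m,n,p,r}
  m↔{d,g}
  n↔{g,p}
  p↔{g,n}
  r↔{g}

Registers:
  lower bound: {d,g,m} mutually conflict ⇒ χ ≥ 3
  3-colouring: R0={g}  R1={d,n,r}  R2={m,p}
  χ = 3

Answer: 3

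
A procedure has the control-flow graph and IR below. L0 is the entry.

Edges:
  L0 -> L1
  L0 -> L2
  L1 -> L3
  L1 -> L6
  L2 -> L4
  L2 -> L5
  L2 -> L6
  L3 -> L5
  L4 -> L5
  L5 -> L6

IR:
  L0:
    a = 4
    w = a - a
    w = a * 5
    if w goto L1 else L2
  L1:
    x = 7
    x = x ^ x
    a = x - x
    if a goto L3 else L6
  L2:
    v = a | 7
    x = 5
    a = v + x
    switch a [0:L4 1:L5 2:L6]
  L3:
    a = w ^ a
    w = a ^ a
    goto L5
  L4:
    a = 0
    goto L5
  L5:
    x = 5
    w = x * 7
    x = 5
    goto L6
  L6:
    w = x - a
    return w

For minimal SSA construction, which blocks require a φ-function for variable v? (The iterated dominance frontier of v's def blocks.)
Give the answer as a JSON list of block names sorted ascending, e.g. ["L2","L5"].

idom tree: L1←L0 L2←L0 L3←L1 L4←L2 L5←L0 L6←L0
Join-block Dom:
  L5: preds {L2,L3,L4}: {L0,L2} ∩ {L0,L1,L3} ∩ {L0,L2,L4} = {L0}; idom=L0
  L6: preds {L1,L2,L5}: {L0,L1} ∩ {L0,L2} ∩ {L0,L5} = {L0}; idom=L0

Frontier:
  L5←L2: walk L2 to L0
  L5←L3: walk L3→L1 to L0
  L5←L4: walk L4→L2 to L0
  L6←L1: walk L1 to L0
  L6←L2: walk L2 to L0
  L6←L5: walk L5 to L0
  L0: DF=∅
  L1: DF={L5,L6}
  L2: DF={L5,L6}
  L3: DF={L5}
  L4: DF={L5}
  L5: DF={L6}
  L6: DF=∅

φ for v: defs {L2}
  DF⁺ = {L5,L6}

Answer: ["L5", "L6"]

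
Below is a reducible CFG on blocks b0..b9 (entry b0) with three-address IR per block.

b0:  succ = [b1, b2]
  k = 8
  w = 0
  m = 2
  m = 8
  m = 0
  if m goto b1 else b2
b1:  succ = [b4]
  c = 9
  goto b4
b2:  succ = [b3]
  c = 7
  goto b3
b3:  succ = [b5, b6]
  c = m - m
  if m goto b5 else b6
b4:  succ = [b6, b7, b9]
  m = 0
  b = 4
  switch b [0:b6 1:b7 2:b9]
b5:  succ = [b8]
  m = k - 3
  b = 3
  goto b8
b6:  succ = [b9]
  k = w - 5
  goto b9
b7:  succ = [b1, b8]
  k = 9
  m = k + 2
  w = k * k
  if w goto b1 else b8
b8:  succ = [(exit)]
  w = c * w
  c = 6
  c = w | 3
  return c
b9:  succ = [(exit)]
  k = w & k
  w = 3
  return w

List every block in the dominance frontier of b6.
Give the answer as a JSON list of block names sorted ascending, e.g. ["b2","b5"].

Answer: ["b9"]

Working:
idom tree: b1←b0 b2←b0 b3←b2 b4←b1 b5←b3 b6←b0 b7←b4 b8←b0 b9←b0
Dom∩ at merges:
  b1: preds {b0,b7}: {b0} ∩ {b0,b1,b4,b7} = {b0}; idom=b0
  b6: preds {b3,b4}: {b0,b2,b3} ∩ {b0,b1,b4} = {b0}; idom=b0
  b8: preds {b5,b7}: {b0,b2,b3,b5} ∩ {b0,b1,b4,b7} = {b0}; idom=b0
  b9: preds {b4,b6}: {b0,b1,b4} ∩ {b0,b6} = {b0}; idom=b0

DF derivation:
  join b1 pred b0: · stop@b0
  join b1 pred b7: b7→b4→b1 stop@b0
  join b6 pred b3: b3→b2 stop@b0
  join b6 pred b4: b4→b1 stop@b0
  join b8 pred b5: b5→b3→b2 stop@b0
  join b8 pred b7: b7→b4→b1 stop@b0
  join b9 pred b4: b4→b1 stop@b0
  join b9 pred b6: b6 stop@b0
  DF(b0)=∅
  DF(b1)={b1,b6,b8,b9}
  DF(b2)={b6,b8}
  DF(b3)={b6,b8}
  DF(b4)={b1,b6,b8,b9}
  DF(b5)={b8}
  DF(b6)={b9}
  DF(b7)={b1,b8}
  DF(b8)=∅
  DF(b9)=∅

DF(b6) = ["b9"]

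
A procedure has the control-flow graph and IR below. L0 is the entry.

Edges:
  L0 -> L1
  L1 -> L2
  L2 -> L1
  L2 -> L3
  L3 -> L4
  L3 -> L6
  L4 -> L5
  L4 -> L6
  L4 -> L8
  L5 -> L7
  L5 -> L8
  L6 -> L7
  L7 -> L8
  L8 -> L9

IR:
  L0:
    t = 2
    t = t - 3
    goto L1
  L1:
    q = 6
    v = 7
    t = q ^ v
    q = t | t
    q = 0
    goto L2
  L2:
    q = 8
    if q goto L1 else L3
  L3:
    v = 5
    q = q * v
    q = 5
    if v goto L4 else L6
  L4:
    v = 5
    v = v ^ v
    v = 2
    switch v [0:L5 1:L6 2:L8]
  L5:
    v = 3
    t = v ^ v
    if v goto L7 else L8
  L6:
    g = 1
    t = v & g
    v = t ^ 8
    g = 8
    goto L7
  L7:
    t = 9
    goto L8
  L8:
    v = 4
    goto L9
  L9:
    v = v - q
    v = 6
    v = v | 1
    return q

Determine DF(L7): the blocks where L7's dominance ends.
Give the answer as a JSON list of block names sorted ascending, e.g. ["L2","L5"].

Answer: ["L8"]

Derivation:
idom tree: L1←L0 L2←L1 L3←L2 L4←L3 L5←L4 L6←L3 L7←L3 L8←L3 L9←L8
Dom at joins:
  L1: preds {L0,L2}: {L0} ∩ {L0,L1,L2} = {L0}; idom=L0
  L6: preds {L3,L4}: {L0,L1,L2,L3} ∩ {L0,L1,L2,L3,L4} = {L0,L1,L2,L3}; idom=L3
  L7: preds {L5,L6}: {L0,L1,L2,L3,L4,L5} ∩ {L0,L1,L2,L3,L6} = {L0,L1,L2,L3}; idom=L3
  L8: preds {L4,L5,L7}: {L0,L1,L2,L3,L4} ∩ {L0,L1,L2,L3,L4,L5} ∩ {L0,L1,L2,L3,L7} = {L0,L1,L2,L3}; idom=L3

Frontier:
  join L1 pred L0: · stop@L0
  join L1 pred L2: L2→L1 stop@L0
  join L6 pred L3: · stop@L3
  join L6 pred L4: L4 stop@L3
  join L7 pred L5: L5→L4 stop@L3
  join L7 pred L6: L6 stop@L3
  join L8 pred L4: L4 stop@L3
  join L8 pred L5: L5→L4 stop@L3
  join L8 pred L7: L7 stop@L3
  DF(L0)=∅
  DF(L1)={L1}
  DF(L2)={L1}
  DF(L3)=∅
  DF(L4)={L6,L7,L8}
  DF(L5)={L7,L8}
  DF(L6)={L7}
  DF(L7)={L8}
  DF(L8)=∅
  DF(L9)=∅

DF(L7) = ["L8"]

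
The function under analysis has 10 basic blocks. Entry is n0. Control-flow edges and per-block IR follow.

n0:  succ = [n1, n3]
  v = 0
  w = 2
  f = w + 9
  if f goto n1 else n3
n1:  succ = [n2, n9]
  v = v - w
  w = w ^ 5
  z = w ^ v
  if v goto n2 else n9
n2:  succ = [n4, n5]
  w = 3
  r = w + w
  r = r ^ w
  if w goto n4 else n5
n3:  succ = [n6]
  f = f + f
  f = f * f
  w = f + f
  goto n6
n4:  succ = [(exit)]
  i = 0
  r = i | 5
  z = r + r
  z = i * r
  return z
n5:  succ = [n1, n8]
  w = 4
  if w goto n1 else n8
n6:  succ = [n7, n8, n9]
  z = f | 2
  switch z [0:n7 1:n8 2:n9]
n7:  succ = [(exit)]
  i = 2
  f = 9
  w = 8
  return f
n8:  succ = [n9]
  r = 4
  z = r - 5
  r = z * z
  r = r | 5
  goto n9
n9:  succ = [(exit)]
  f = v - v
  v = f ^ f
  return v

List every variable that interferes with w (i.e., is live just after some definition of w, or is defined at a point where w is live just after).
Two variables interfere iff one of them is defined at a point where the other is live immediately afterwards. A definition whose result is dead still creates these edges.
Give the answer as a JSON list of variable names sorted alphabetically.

Answer: ["f", "r", "v"]

Derivation:
def/use:
  n0: def={f,v,w} ue=∅
  n1: def={v,w,z} ue={v,w}
  n2: def={r,w} ue=∅
  n3: def={f,w} ue={f}
  n4: def={i,r,z} ue=∅
  n5: def={w} ue=∅
  n6: def={z} ue={f}
  n7: def={f,i,w} ue=∅
  n8: def={r,z} ue=∅
  n9: def={f,v} ue={v}

Backward fixpoint:
  live n0: ∅→{f,v,w}
  live n1: {v,w}→{v}
  live n2: {v}→{v}
  live n3: {f,v}→{f,v}
  live n4: ∅→∅
  live n5: {v}→{v,w}
  live n6: {f,v}→{v}
  live n7: ∅→∅
  live n8: {v}→{v}
  live n9: {v}→∅

Interference:
  f↔{v,w}
  i↔{r,z}
  r↔{i,v,w,z}
  v↔{f,r,w,z}
  w↔{f,r,v}
  z↔{i,r,v}

N(w) = ["f", "r", "v"]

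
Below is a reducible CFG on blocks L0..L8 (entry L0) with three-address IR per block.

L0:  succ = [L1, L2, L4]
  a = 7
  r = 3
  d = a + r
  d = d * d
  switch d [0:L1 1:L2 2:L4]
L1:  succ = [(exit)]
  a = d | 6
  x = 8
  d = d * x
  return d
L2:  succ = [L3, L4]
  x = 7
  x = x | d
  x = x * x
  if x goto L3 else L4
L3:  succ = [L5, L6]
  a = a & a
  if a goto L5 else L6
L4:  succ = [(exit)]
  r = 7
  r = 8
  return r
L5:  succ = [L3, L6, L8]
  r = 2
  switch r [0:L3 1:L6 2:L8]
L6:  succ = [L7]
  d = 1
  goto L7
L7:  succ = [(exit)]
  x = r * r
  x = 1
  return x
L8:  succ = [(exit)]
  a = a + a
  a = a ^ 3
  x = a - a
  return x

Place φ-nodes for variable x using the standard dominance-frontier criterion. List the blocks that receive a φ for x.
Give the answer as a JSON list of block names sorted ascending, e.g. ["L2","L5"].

Answer: ["L4"]

Derivation:
idom tree: L1←L0 L2←L0 L3←L2 L4←L0 L5←L3 L6←L3 L7←L6 L8←L5
Dom at joins:
  L3: preds {L2,L5}: {L0,L2} ∩ {L0,L2,L3,L5} = {L0,L2}; idom=L2
  L4: preds {L0,L2}: {L0} ∩ {L0,L2} = {L0}; idom=L0
  L6: preds {L3,L5}: {L0,L2,L3} ∩ {L0,L2,L3,L5} = {L0,L2,L3}; idom=L3

DF walk-up:
  join L3 pred L2: · stop@L2
  join L3 pred L5: L5→L3 stop@L2
  join L4 pred L0: · stop@L0
  join L4 pred L2: L2 stop@L0
  join L6 pred L3: · stop@L3
  join L6 pred L5: L5 stop@L3
  L0 → ∅
  L1 → ∅
  L2 → {L4}
  L3 → {L3}
  L4 → ∅
  L5 → {L3,L6}
  L6 → ∅
  L7 → ∅
  L8 → ∅

φ for x: defs {L1,L2,L7,L8}
  DF⁺ = {L4}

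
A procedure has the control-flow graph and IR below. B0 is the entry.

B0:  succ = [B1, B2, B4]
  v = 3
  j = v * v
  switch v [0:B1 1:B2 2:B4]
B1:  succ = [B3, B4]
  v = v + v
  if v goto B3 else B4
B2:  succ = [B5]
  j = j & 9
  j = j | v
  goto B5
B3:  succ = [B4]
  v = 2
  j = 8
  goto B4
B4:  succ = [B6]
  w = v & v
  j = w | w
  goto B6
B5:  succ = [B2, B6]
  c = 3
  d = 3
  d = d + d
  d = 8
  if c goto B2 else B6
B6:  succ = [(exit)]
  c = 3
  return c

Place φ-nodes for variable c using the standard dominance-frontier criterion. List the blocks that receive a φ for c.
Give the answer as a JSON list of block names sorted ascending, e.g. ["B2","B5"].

Answer: ["B2", "B6"]

Analysis:
idom tree: B1←B0 B2←B0 B3←B1 B4←B0 B5←B2 B6←B0
Dom at joins:
  B2: preds {B0,B5}: {B0} ∩ {B0,B2,B5} = {B0}; idom=B0
  B4: preds {B0,B1,B3}: {B0} ∩ {B0,B1} ∩ {B0,B1,B3} = {B0}; idom=B0
  B6: preds {B4,B5}: {B0,B4} ∩ {B0,B2,B5} = {B0}; idom=B0

DF derivation:
  B2←B0: walk · to B0
  B2←B5: walk B5→B2 to B0
  B4←B0: walk · to B0
  B4←B1: walk B1 to B0
  B4←B3: walk B3→B1 to B0
  B6←B4: walk B4 to B0
  B6←B5: walk B5→B2 to B0
  B0 → ∅
  B1 → {B4}
  B2 → {B2,B6}
  B3 → {B4}
  B4 → {B6}
  B5 → {B2,B6}
  B6 → ∅

φ for c: defs {B5,B6}
  DF⁺ = {B2,B6}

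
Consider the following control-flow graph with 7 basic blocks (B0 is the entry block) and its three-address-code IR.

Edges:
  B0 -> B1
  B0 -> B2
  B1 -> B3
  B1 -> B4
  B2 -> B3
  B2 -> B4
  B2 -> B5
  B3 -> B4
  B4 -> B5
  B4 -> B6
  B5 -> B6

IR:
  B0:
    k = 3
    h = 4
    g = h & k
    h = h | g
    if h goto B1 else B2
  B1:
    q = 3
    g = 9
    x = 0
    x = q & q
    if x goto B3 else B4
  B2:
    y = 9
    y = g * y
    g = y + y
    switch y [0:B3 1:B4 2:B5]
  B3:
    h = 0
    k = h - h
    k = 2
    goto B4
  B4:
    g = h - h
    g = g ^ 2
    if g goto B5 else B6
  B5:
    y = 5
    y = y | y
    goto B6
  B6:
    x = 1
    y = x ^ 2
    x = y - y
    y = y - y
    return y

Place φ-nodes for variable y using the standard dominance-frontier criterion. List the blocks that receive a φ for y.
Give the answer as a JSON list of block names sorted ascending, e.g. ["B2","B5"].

idom tree: B1←B0 B2←B0 B3←B0 B4←B0 B5←B0 B6←B0
Join-block Dom:
  B3: preds {B1,B2}: {B0,B1} ∩ {B0,B2} = {B0}; idom=B0
  B4: preds {B1,B2,B3}: {B0,B1} ∩ {B0,B2} ∩ {B0,B3} = {B0}; idom=B0
  B5: preds {B2,B4}: {B0,B2} ∩ {B0,B4} = {B0}; idom=B0
  B6: preds {B4,B5}: {B0,B4} ∩ {B0,B5} = {B0}; idom=B0

Frontier:
  B3←B1: walk B1 to B0
  B3←B2: walk B2 to B0
  B4←B1: walk B1 to B0
  B4←B2: walk B2 to B0
  B4←B3: walk B3 to B0
  B5←B2: walk B2 to B0
  B5←B4: walk B4 to B0
  B6←B4: walk B4 to B0
  B6←B5: walk B5 to B0
  B0: DF=∅
  B1: DF={B3,B4}
  B2: DF={B3,B4,B5}
  B3: DF={B4}
  B4: DF={B5,B6}
  B5: DF={B6}
  B6: DF=∅

φ for y: defs {B2,B5,B6}
  DF⁺ = {B3,B4,B5,B6}

Answer: ["B3", "B4", "B5", "B6"]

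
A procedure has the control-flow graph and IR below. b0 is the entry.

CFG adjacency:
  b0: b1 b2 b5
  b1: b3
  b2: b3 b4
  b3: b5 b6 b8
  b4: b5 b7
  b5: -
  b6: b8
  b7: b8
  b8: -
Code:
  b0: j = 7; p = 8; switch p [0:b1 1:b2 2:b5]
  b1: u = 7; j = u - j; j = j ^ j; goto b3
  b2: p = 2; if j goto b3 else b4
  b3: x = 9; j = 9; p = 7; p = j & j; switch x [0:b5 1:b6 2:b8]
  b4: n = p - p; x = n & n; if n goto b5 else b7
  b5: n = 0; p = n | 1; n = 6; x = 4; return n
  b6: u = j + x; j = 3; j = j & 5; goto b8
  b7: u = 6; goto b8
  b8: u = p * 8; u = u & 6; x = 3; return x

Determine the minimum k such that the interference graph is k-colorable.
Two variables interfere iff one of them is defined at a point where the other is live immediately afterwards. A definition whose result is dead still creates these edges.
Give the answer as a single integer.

Answer: 3

Working:
Per-block:
  b0: {j,p} / ∅
  b1: {j,u} / {j}
  b2: {p} / {j}
  b3: {j,p,x} / ∅
  b4: {n,x} / {p}
  b5: {n,p,x} / ∅
  b6: {j,u} / {j,x}
  b7: {u} / ∅
  b8: {u,x} / {p}

Live sets:
  live b0: ∅→{j}
  live b1: {j}→∅
  live b2: {j}→{p}
  live b3: ∅→{j,p,x}
  live b4: {p}→{p}
  live b5: ∅→∅
  live b6: {j,p,x}→{p}
  live b7: {p}→{p}
  live b8: {p}→∅

Conflict graph:
  j — {p,u,x}
  n — {p,x}
  p — {j,n,u,x}
  u — {j,p}
  x — {j,n,p}

Chromatic number:
  lower bound: {j,p,u} mutually conflict ⇒ χ ≥ 3
  3-colouring: R0={p}  R1={j,n}  R2={u,x}
  χ = 3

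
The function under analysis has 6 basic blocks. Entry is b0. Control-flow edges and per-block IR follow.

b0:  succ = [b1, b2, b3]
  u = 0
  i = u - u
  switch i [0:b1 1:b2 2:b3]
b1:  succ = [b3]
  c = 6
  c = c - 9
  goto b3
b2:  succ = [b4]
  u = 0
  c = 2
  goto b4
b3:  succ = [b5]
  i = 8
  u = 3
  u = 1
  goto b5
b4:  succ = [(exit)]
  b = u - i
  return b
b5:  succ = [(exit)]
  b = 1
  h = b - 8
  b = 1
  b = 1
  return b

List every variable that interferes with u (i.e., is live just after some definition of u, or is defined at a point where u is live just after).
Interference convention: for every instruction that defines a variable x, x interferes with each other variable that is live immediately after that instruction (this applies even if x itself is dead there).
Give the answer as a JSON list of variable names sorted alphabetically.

def/use:
  b0 def {i,u} use ∅
  b1 def {c} use ∅
  b2 def {c,u} use ∅
  b3 def {i,u} use ∅
  b4 def {b} use {i,u}
  b5 def {b,h} use ∅

Live sets:
  b0 li=∅ lo={i}
  b1 li=∅ lo=∅
  b2 li={i} lo={i,u}
  b3 li=∅ lo=∅
  b4 li={i,u} lo=∅
  b5 li=∅ lo=∅

Interfere edges:
  b: ∅
  c: {i,u}
  h: ∅
  i: {c,u}
  u: {c,i}

N(u) = ["c", "i"]

Answer: ["c", "i"]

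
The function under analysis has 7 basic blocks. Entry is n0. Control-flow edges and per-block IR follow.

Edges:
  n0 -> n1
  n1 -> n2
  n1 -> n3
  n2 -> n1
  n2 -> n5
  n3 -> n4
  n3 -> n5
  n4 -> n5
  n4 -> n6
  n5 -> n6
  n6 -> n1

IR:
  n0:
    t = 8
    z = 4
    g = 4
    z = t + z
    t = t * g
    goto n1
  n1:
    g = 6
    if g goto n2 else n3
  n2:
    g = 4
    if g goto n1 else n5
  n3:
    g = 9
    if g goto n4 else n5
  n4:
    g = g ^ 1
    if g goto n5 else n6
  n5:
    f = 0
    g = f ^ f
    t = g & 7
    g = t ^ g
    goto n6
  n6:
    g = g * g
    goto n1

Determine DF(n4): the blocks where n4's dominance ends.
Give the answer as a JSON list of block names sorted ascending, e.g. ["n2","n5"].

Answer: ["n5", "n6"]

Analysis:
idom tree: n1←n0 n2←n1 n3←n1 n4←n3 n5←n1 n6←n1
Dom∩ at merges:
  n1: preds {n0,n2,n6}: {n0} ∩ {n0,n1,n2} ∩ {n0,n1,n6} = {n0}; idom=n0
  n5: preds {n2,n3,n4}: {n0,n1,n2} ∩ {n0,n1,n3} ∩ {n0,n1,n3,n4} = {n0,n1}; idom=n1
  n6: preds {n4,n5}: {n0,n1,n3,n4} ∩ {n0,n1,n5} = {n0,n1}; idom=n1

DF walk-up:
  n1←n0: walk · to n0
  n1←n2: walk n2→n1 to n0
  n1←n6: walk n6→n1 to n0
  n5←n2: walk n2 to n1
  n5←n3: walk n3 to n1
  n5←n4: walk n4→n3 to n1
  n6←n4: walk n4→n3 to n1
  n6←n5: walk n5 to n1
  n0 → ∅
  n1 → {n1}
  n2 → {n1,n5}
  n3 → {n5,n6}
  n4 → {n5,n6}
  n5 → {n6}
  n6 → {n1}

DF(n4) = ["n5", "n6"]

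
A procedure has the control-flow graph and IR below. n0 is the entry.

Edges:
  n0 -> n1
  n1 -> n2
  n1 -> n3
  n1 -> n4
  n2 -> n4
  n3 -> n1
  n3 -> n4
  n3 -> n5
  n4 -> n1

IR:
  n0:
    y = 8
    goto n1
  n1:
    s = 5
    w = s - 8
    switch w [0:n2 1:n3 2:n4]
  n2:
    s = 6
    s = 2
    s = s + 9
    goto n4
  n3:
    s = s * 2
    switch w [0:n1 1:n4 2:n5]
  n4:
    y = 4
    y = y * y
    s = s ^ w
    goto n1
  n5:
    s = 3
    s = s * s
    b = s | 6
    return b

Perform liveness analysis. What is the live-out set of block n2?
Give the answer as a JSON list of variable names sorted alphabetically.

Block summaries:
  n0 def {y} use ∅
  n1 def {s,w} use ∅
  n2 def {s} use ∅
  n3 def {s} use {s,w}
  n4 def {s,y} use {s,w}
  n5 def {b,s} use ∅

Live sets:
  n0: in=∅ out=∅
  n1: in=∅ out={s,w}
  n2: in={w} out={s,w}
  n3: in={s,w} out={s,w}
  n4: in={s,w} out=∅
  n5: in=∅ out=∅

live-out(n2) = ["s", "w"]

Answer: ["s", "w"]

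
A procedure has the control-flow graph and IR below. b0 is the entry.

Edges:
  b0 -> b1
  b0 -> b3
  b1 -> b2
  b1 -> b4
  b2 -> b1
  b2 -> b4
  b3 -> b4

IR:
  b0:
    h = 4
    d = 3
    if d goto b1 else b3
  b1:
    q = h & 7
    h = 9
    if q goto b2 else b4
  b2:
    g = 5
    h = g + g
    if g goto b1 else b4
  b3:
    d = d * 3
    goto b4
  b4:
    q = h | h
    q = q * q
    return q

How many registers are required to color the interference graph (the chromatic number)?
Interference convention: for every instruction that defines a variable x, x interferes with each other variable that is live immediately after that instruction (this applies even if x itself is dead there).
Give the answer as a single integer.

def/use:
  b0: def={d,h} ue=∅
  b1: def={h,q} ue={h}
  b2: def={g,h} ue=∅
  b3: def={d} ue={d}
  b4: def={q} ue={h}

Liveness:
  live b0: ∅→{d,h}
  live b1: {h}→{h}
  live b2: ∅→{h}
  live b3: {d,h}→{h}
  live b4: {h}→∅

Conflict graph:
  d: {h}
  g: {h}
  h: {d,g,q}
  q: {h}

Colouring:
  lower bound: {d,h} mutually conflict ⇒ χ ≥ 2
  assign d→c1 g→c1 h→c0 q→c1 — no edge inside a register ⇒ χ ≤ 2
  χ = 2

Answer: 2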